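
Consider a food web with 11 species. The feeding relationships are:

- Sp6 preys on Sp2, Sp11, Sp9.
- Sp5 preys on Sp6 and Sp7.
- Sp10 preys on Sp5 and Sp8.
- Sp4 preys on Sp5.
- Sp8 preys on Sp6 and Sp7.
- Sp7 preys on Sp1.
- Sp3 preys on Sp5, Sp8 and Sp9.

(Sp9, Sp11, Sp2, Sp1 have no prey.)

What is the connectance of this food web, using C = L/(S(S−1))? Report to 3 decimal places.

The web has S = 11 species and L = 14 feeding links.
C = L / (S(S−1)) = 14 / 110 = 0.1273 ≈ 0.127.

C = 0.127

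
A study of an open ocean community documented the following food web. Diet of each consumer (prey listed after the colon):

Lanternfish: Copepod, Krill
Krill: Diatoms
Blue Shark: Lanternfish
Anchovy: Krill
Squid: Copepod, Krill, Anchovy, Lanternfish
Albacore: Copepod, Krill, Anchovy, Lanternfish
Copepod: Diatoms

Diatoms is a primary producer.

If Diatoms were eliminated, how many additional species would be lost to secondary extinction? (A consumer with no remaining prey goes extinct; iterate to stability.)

7

Remove Diatoms.
Round 1: Copepod (all prey gone), Krill (all prey gone) → extinct.
Round 2: Anchovy (all prey gone), Lanternfish (all prey gone) → extinct.
Round 3: Blue Shark (all prey gone), Albacore (all prey gone), Squid (all prey gone) → extinct.
No further losses. Total secondary extinctions: 7.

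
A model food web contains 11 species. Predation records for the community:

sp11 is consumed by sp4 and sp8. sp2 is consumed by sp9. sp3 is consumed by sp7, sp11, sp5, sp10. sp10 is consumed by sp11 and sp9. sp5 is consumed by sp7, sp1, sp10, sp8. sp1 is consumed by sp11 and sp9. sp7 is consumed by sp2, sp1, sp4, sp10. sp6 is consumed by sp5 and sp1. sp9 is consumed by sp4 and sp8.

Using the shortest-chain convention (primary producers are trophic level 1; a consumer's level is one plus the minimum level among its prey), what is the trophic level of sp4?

Trophic level 3

sp3 is a producer → level 1.
sp11 eats sp3 → level 2.
sp4 eats sp11 → level 3.
No prey of sp4 is below level 2, so 3 is the minimum.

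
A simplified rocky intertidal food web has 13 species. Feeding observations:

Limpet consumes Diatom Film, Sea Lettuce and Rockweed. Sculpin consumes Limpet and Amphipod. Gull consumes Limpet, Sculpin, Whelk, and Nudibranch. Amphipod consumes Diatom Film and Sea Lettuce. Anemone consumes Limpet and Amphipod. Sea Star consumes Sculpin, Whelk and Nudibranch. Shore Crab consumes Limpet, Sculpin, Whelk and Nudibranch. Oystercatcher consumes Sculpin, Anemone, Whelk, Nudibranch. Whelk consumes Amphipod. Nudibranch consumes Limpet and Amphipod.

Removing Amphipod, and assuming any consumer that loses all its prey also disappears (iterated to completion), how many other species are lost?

1

Remove Amphipod.
Round 1: Whelk (all prey gone) → extinct.
No further losses. Total secondary extinctions: 1.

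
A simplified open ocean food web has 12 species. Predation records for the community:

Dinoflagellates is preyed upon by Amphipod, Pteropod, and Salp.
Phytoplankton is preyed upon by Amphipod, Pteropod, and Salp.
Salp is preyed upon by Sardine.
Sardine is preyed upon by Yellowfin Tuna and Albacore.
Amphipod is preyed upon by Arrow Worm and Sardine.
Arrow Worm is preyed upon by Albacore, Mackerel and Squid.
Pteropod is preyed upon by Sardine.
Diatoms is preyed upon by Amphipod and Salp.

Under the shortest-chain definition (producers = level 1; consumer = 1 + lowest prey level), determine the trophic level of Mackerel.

Trophic level 4

Phytoplankton is a producer → level 1.
Amphipod eats Phytoplankton → level 2.
Arrow Worm eats Amphipod → level 3.
Mackerel eats Arrow Worm → level 4.
No prey of Mackerel is below level 3, so 4 is the minimum.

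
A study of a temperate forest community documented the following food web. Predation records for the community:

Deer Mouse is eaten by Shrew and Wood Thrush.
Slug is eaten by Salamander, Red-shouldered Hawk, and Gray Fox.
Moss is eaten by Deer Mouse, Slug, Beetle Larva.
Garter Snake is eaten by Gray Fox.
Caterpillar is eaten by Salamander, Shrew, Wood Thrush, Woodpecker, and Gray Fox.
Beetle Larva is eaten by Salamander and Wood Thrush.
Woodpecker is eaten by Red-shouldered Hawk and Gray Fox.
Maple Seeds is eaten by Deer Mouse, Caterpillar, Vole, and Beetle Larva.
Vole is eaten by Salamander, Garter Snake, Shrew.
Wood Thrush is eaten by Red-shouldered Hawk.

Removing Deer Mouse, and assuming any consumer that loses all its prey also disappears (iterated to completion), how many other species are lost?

0

Remove Deer Mouse.
Every predator of it retains at least one other prey: Wood Thrush still has Caterpillar, Beetle Larva; Shrew still has Caterpillar, Vole.
No consumer loses all prey, so no secondary extinctions occur.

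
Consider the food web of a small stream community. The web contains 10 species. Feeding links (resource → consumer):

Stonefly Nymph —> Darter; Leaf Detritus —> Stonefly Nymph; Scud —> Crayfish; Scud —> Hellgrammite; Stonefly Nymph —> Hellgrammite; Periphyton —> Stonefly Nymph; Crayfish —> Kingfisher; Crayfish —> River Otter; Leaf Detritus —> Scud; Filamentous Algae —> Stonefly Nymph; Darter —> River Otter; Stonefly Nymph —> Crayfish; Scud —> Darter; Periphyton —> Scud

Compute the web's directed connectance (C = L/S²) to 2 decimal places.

The web has S = 10 species and L = 14 feeding links.
C = L / S² = 14 / 100 = 0.1400 ≈ 0.14.

C = 0.14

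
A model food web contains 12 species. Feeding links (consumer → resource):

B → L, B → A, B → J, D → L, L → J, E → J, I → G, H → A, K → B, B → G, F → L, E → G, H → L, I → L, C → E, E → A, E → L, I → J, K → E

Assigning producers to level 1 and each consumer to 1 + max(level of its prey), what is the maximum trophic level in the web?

Producers (level 1): A, J, G.
J → L → E → C gives C level 4.
No species has a prey at level 4, so no species reaches level 5.

4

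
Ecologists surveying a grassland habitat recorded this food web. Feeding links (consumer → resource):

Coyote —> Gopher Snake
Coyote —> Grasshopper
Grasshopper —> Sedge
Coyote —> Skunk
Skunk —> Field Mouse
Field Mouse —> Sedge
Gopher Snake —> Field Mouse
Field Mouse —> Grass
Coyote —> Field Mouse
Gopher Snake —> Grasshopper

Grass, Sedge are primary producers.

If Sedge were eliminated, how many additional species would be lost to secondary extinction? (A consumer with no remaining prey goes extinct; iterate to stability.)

1

Remove Sedge.
Round 1: Grasshopper (all prey gone) → extinct.
No further losses. Total secondary extinctions: 1.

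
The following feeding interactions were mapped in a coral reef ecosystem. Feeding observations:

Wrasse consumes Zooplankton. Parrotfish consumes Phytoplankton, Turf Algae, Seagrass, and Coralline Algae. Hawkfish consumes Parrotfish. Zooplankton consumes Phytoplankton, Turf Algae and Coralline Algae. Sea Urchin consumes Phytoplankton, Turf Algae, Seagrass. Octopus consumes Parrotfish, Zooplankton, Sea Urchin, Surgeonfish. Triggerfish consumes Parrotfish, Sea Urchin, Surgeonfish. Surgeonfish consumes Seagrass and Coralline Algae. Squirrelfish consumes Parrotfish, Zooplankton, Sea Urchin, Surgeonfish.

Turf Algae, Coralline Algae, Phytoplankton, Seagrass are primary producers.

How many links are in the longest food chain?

2 links

One longest chain: Turf Algae → Zooplankton → Wrasse.
It has 3 species and 2 links.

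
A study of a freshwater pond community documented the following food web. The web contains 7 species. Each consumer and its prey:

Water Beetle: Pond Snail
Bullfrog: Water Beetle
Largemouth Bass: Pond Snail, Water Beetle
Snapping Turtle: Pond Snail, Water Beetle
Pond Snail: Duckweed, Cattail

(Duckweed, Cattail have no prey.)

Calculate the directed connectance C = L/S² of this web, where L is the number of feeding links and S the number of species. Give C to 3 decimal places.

The web has S = 7 species and L = 8 feeding links.
C = L / S² = 8 / 49 = 0.1633 ≈ 0.163.

C = 0.163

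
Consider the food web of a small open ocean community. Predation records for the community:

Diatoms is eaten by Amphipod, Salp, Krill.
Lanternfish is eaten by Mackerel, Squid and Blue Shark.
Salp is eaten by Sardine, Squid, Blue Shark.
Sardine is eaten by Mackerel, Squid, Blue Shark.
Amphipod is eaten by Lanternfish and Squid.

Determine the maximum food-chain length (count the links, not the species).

3 links

One longest chain: Diatoms → Salp → Sardine → Mackerel.
It has 4 species and 3 links.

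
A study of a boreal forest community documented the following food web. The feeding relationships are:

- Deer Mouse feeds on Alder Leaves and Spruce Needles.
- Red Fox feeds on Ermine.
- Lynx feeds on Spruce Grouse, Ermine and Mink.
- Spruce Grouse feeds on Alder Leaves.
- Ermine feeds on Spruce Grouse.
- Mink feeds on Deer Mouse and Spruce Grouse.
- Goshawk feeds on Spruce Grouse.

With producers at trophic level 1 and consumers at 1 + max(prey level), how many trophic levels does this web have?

4

Producers (level 1): Spruce Needles, Alder Leaves.
Spruce Needles → Deer Mouse → Mink → Lynx gives Lynx level 4.
No species has a prey at level 4, so no species reaches level 5.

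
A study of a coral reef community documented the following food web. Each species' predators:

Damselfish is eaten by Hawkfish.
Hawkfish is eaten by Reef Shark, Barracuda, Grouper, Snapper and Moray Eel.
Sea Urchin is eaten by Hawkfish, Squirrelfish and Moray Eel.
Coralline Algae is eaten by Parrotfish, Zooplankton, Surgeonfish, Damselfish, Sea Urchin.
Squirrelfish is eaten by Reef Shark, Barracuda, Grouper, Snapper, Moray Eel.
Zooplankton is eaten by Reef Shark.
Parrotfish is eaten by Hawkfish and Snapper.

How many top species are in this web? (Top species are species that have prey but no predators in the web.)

Top species (has prey, but nothing eats it): Surgeonfish, Grouper, Reef Shark, Barracuda, Snapper, Moray Eel.
Count: 6.

6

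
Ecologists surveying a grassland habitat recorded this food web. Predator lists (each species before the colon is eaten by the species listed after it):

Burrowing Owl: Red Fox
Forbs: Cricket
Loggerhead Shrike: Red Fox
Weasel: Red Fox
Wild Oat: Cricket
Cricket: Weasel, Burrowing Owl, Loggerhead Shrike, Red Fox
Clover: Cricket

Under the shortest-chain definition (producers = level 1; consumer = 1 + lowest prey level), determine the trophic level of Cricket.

Trophic level 2

Forbs is a producer → level 1.
Cricket eats Forbs → level 2.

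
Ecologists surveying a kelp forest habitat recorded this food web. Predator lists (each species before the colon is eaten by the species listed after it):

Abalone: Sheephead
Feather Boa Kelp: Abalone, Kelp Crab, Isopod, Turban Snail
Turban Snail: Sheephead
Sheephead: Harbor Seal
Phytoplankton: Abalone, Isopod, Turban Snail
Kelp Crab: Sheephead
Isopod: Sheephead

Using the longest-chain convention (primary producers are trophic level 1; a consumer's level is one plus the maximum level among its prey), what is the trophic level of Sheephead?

Trophic level 3

Phytoplankton is a producer → level 1.
Abalone eats Phytoplankton (level 1); other prey at levels: Feather Boa Kelp 1 → level 2.
Sheephead eats Abalone (level 2); other prey at levels: Kelp Crab 2, Isopod 2, Turban Snail 2 → level 3.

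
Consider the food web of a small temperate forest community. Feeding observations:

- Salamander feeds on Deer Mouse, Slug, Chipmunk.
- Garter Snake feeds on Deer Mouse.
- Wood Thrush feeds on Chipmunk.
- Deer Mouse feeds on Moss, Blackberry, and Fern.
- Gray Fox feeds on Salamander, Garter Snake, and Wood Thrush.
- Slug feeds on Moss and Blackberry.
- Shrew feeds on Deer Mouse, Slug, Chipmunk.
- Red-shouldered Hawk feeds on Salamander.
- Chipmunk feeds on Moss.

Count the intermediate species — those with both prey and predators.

6

Intermediate species (has both prey and predators): Deer Mouse, Chipmunk, Slug, Salamander, Wood Thrush, Garter Snake.
Count: 6.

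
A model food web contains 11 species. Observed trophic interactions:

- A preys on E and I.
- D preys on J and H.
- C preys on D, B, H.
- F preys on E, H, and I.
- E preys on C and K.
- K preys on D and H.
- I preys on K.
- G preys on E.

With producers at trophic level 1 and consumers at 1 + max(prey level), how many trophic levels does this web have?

Producers (level 1): J, H, B.
J → D → C → E → F gives F level 5.
No species has a prey at level 5, so no species reaches level 6.

5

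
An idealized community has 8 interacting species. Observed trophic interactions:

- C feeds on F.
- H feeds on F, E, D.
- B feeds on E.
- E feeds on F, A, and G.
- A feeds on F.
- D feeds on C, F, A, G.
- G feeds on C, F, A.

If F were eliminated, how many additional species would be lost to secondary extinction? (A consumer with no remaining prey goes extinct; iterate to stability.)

7

Remove F.
Round 1: C (all prey gone), A (all prey gone) → extinct.
Round 2: G (all prey gone) → extinct.
Round 3: D (all prey gone), E (all prey gone) → extinct.
Round 4: H (all prey gone), B (all prey gone) → extinct.
No further losses. Total secondary extinctions: 7.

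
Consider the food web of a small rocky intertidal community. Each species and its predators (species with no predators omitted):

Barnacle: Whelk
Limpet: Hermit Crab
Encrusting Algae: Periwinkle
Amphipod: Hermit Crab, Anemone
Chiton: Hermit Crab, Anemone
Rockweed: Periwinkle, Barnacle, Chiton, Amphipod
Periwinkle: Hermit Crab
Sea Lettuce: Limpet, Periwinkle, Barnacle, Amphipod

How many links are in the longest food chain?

2 links

One longest chain: Sea Lettuce → Limpet → Hermit Crab.
It has 3 species and 2 links.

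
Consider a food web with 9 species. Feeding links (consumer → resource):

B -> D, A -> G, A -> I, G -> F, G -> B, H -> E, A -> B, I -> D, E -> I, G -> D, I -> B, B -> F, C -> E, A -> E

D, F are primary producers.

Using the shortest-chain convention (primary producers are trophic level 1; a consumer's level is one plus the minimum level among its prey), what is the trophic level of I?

Trophic level 2

D is a producer → level 1.
I eats D → level 2.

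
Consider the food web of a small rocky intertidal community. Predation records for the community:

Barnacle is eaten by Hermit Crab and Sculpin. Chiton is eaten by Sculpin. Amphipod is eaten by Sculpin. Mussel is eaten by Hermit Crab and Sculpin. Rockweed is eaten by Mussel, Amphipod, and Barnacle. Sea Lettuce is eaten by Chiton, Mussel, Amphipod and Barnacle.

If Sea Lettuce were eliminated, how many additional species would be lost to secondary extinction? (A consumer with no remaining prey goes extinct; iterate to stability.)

Remove Sea Lettuce.
Round 1: Chiton (all prey gone) → extinct.
No further losses. Total secondary extinctions: 1.

1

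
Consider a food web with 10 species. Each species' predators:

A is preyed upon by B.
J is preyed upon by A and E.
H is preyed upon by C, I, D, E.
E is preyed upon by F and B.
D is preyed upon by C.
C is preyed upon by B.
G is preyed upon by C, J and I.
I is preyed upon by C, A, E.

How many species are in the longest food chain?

One longest chain: H → I → C → B.
It has 4 species and 3 links.

4 species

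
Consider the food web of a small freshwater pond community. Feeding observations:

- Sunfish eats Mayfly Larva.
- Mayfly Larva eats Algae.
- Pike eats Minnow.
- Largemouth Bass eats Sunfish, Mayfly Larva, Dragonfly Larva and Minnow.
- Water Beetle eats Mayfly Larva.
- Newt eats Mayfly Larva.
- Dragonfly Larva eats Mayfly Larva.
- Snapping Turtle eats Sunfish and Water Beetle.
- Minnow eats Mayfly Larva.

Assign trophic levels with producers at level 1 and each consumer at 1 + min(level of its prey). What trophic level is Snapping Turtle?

Algae is a producer → level 1.
Mayfly Larva eats Algae → level 2.
Sunfish eats Mayfly Larva → level 3.
Snapping Turtle eats Sunfish → level 4.
No prey of Snapping Turtle is below level 3, so 4 is the minimum.

Trophic level 4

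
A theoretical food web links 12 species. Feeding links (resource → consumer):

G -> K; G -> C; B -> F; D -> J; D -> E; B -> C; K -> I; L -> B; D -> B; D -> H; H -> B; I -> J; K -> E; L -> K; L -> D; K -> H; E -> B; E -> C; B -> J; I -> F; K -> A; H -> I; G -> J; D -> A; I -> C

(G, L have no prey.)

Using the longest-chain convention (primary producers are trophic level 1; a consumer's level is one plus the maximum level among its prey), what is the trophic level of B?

Trophic level 4

G is a producer → level 1.
K eats G (level 1); other prey at levels: L 1 → level 2.
E eats K (level 2); other prey at levels: D 2 → level 3.
B eats E (level 3); other prey at levels: L 1, D 2, H 3 → level 4.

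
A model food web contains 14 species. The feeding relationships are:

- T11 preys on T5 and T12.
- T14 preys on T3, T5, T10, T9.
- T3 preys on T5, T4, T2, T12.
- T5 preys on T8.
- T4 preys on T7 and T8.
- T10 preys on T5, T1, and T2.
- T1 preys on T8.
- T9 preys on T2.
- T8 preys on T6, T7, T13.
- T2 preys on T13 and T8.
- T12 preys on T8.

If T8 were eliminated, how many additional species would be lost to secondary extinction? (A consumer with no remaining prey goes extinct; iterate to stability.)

Remove T8.
Round 1: T12 (all prey gone), T5 (all prey gone), T1 (all prey gone) → extinct.
Round 2: T11 (all prey gone) → extinct.
No further losses. Total secondary extinctions: 4.

4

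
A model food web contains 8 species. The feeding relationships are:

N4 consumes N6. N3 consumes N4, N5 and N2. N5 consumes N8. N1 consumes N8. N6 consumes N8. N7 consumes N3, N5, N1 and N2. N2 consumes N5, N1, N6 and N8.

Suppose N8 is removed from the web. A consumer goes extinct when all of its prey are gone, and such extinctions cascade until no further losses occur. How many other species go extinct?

7

Remove N8.
Round 1: N6 (all prey gone), N5 (all prey gone), N1 (all prey gone) → extinct.
Round 2: N4 (all prey gone), N2 (all prey gone) → extinct.
Round 3: N3 (all prey gone) → extinct.
Round 4: N7 (all prey gone) → extinct.
No further losses. Total secondary extinctions: 7.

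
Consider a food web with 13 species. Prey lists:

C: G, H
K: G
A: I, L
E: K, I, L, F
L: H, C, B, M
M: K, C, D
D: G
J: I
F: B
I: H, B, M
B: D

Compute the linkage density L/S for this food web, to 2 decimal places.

There are L = 23 links among S = 13 species.
L/S = 23/13 = 1.7692 ≈ 1.77.

L/S = 1.77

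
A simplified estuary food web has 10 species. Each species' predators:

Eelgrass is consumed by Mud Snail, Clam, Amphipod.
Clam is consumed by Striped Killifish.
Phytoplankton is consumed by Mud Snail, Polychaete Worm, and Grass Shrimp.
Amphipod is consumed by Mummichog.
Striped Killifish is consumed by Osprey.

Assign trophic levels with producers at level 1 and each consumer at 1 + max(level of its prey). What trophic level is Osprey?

Eelgrass is a producer → level 1.
Clam eats Eelgrass → level 2.
Striped Killifish eats Clam → level 3.
Osprey eats Striped Killifish → level 4.

Trophic level 4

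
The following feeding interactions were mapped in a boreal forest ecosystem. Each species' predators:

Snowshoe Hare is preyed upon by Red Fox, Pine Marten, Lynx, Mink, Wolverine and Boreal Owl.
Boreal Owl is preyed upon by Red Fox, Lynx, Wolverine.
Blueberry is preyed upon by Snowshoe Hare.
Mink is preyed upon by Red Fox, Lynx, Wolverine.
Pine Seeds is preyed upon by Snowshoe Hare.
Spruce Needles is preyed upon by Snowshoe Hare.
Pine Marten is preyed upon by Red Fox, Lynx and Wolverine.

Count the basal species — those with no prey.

3

Basal species (no prey listed): Pine Seeds, Blueberry, Spruce Needles.
Count: 3.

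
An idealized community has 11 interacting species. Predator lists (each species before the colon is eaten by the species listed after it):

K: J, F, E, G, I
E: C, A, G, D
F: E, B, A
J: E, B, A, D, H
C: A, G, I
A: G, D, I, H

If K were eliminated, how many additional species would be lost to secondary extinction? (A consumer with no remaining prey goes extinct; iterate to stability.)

Remove K.
Round 1: J (all prey gone), F (all prey gone) → extinct.
Round 2: E (all prey gone), B (all prey gone) → extinct.
Round 3: C (all prey gone) → extinct.
Round 4: A (all prey gone) → extinct.
Round 5: G (all prey gone), D (all prey gone), I (all prey gone), H (all prey gone) → extinct.
No further losses. Total secondary extinctions: 10.

10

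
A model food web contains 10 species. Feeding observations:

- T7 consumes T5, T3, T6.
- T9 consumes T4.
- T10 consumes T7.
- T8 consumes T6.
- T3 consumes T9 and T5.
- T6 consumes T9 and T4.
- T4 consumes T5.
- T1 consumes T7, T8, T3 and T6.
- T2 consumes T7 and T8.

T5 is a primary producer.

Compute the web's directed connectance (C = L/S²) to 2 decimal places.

C = 0.17

The web has S = 10 species and L = 17 feeding links.
C = L / S² = 17 / 100 = 0.1700 ≈ 0.17.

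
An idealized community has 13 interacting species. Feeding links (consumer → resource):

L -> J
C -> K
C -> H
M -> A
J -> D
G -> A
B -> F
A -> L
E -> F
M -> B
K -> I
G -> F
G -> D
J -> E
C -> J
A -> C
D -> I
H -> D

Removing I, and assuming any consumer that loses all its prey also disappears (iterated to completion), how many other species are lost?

Remove I.
Round 1: K (all prey gone), D (all prey gone) → extinct.
Round 2: H (all prey gone) → extinct.
No further losses. Total secondary extinctions: 3.

3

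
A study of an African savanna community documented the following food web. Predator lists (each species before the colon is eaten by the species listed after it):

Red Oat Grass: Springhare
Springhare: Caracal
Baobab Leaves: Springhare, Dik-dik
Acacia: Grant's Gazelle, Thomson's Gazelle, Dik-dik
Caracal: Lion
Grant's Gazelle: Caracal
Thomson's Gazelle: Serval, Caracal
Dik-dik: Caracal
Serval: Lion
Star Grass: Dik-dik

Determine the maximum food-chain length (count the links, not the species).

3 links

One longest chain: Acacia → Thomson's Gazelle → Serval → Lion.
It has 4 species and 3 links.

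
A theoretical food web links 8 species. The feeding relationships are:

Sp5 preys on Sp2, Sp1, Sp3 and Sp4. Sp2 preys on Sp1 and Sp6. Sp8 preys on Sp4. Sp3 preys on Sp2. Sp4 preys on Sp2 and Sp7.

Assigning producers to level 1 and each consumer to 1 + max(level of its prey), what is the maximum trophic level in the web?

4

Producers (level 1): Sp7, Sp6, Sp1.
Sp6 → Sp2 → Sp4 → Sp8 gives Sp8 level 4.
No species has a prey at level 4, so no species reaches level 5.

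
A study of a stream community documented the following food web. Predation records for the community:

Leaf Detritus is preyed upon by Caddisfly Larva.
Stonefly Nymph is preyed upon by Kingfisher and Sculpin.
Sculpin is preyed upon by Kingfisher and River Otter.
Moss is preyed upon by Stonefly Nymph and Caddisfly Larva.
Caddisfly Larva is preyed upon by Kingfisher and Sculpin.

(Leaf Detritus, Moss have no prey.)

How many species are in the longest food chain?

One longest chain: Moss → Stonefly Nymph → Sculpin → River Otter.
It has 4 species and 3 links.

4 species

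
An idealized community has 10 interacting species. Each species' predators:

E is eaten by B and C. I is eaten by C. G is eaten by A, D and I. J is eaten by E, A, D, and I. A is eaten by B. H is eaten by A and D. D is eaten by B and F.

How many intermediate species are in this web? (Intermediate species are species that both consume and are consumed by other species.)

Intermediate species (has both prey and predators): D, A, E, I.
Count: 4.

4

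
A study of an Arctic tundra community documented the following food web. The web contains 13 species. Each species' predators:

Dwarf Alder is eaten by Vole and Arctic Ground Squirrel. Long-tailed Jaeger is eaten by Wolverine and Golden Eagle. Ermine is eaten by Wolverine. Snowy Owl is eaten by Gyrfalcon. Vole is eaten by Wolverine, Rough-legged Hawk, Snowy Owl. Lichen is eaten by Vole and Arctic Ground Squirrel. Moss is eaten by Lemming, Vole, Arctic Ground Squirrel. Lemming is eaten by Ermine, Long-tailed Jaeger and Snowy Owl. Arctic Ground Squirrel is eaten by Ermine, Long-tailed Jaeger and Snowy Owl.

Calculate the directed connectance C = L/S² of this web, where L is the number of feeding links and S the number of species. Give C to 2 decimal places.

The web has S = 13 species and L = 20 feeding links.
C = L / S² = 20 / 169 = 0.1183 ≈ 0.12.

C = 0.12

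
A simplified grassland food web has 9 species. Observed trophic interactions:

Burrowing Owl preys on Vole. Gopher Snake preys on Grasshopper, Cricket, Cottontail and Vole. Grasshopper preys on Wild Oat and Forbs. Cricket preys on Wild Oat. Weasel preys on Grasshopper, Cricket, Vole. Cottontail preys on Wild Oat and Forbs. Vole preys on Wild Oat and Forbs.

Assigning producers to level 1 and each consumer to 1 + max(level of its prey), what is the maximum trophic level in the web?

3

Producers (level 1): Forbs, Wild Oat.
Wild Oat → Cricket → Gopher Snake gives Gopher Snake level 3.
No species has a prey at level 3, so no species reaches level 4.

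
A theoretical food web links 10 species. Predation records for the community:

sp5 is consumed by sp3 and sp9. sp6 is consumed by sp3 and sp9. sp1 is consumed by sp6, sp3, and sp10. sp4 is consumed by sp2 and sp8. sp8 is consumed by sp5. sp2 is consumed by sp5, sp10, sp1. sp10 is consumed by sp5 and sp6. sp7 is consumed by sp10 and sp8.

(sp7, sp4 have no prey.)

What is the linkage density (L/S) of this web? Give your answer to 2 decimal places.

L/S = 1.70

There are L = 17 links among S = 10 species.
L/S = 17/10 = 1.7000 ≈ 1.70.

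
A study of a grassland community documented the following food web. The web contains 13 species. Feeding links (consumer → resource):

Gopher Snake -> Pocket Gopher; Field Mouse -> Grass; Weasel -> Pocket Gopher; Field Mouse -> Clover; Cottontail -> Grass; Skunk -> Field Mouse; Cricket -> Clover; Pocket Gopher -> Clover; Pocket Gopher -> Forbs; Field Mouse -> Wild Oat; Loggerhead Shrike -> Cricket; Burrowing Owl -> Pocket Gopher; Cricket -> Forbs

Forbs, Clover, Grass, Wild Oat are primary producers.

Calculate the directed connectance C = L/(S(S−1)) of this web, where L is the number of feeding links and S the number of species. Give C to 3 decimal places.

The web has S = 13 species and L = 13 feeding links.
C = L / (S(S−1)) = 13 / 156 = 0.0833 ≈ 0.083.

C = 0.083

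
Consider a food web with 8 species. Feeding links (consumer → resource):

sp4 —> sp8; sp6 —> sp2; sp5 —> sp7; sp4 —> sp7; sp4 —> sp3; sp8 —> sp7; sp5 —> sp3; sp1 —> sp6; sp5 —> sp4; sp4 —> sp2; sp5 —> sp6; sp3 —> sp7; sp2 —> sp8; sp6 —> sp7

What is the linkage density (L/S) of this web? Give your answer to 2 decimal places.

There are L = 14 links among S = 8 species.
L/S = 14/8 = 1.7500 ≈ 1.75.

L/S = 1.75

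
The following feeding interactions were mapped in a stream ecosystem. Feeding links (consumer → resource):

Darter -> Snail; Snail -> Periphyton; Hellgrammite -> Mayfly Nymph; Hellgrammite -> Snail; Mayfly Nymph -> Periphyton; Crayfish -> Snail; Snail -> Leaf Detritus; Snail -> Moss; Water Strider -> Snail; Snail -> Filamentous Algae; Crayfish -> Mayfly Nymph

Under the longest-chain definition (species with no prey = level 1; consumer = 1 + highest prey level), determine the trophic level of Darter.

Periphyton has no prey (basal) → level 1.
Snail eats Periphyton (level 1); other prey at levels: Filamentous Algae 1, Moss 1, Leaf Detritus 1 → level 2.
Darter eats Snail → level 3.

Trophic level 3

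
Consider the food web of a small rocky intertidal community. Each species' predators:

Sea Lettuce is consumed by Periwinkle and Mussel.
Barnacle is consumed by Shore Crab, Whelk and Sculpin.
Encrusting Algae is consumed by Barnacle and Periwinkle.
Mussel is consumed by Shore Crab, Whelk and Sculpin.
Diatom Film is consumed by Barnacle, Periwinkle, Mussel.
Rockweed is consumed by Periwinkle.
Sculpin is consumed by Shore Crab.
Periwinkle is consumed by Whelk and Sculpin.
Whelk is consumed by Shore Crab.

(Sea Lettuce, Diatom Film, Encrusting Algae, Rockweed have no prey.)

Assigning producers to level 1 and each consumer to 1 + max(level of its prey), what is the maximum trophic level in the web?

Producers (level 1): Sea Lettuce, Diatom Film, Encrusting Algae, Rockweed.
Sea Lettuce → Periwinkle → Whelk → Shore Crab gives Shore Crab level 4.
No species has a prey at level 4, so no species reaches level 5.

4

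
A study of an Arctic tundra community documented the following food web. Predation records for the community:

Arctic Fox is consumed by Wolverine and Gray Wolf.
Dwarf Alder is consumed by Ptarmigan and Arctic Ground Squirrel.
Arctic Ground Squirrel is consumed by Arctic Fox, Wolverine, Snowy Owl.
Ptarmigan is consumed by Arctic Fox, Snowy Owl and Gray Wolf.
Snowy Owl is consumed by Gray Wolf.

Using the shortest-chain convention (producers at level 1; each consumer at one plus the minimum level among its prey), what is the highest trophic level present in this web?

Producers (level 1): Dwarf Alder.
Following each consumer down to its lowest-level prey: Dwarf Alder → Arctic Ground Squirrel → Snowy Owl (levels 1 through 3).
All prey of Snowy Owl (Arctic Ground Squirrel 2, Ptarmigan 2) are at level 2 or above, so Snowy Owl is at level 1 + 2 = 3.
Every consumer has at least one prey at level 2 or below, so none exceeds level 3.

3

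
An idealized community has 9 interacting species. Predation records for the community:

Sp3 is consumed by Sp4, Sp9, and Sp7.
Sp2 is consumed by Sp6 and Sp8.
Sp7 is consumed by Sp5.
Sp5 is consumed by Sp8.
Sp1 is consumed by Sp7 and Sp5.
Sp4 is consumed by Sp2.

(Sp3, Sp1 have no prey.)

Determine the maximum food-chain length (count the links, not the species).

One longest chain: Sp3 → Sp4 → Sp2 → Sp6.
It has 4 species and 3 links.

3 links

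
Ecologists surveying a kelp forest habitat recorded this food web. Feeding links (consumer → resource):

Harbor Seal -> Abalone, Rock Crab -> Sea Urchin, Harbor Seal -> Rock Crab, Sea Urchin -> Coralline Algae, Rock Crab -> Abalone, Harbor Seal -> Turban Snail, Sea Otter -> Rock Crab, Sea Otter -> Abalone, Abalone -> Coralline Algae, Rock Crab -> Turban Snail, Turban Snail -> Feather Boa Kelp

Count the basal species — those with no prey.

2

Basal species (no prey listed): Feather Boa Kelp, Coralline Algae.
Count: 2.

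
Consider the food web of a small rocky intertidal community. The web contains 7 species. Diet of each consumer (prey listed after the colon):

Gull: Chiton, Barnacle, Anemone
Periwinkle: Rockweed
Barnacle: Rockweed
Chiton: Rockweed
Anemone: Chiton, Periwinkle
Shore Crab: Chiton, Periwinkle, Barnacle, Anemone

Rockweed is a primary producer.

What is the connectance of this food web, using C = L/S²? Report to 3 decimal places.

C = 0.245

The web has S = 7 species and L = 12 feeding links.
C = L / S² = 12 / 49 = 0.2449 ≈ 0.245.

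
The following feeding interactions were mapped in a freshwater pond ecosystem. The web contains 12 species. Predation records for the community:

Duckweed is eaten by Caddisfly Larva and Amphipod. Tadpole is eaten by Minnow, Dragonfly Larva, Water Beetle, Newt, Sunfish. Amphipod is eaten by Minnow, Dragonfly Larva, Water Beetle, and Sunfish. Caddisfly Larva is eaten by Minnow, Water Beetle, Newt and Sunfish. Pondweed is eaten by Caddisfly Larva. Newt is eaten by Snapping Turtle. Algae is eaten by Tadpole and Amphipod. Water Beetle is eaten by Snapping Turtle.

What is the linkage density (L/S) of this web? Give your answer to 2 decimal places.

L/S = 1.67

There are L = 20 links among S = 12 species.
L/S = 20/12 = 1.6667 ≈ 1.67.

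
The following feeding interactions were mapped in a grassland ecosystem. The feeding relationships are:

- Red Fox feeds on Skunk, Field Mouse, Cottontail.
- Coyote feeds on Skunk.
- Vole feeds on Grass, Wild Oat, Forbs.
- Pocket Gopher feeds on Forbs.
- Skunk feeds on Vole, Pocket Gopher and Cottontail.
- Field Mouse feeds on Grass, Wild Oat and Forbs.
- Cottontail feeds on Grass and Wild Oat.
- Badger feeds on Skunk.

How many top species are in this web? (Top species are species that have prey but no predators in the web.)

Top species (has prey, but nothing eats it): Coyote, Red Fox, Badger.
Count: 3.

3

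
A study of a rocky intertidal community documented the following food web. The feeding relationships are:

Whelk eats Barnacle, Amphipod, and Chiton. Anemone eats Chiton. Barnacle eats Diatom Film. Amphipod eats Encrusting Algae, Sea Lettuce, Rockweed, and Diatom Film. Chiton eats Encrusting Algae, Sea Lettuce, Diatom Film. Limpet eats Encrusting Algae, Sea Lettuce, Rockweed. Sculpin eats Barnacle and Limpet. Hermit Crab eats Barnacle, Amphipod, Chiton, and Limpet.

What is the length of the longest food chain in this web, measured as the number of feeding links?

One longest chain: Diatom Film → Barnacle → Sculpin.
It has 3 species and 2 links.

2 links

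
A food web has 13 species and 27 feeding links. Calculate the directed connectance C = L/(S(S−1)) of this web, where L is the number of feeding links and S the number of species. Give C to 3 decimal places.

The web has S = 13 species and L = 27 feeding links.
C = L / (S(S−1)) = 27 / 156 = 0.1731 ≈ 0.173.

C = 0.173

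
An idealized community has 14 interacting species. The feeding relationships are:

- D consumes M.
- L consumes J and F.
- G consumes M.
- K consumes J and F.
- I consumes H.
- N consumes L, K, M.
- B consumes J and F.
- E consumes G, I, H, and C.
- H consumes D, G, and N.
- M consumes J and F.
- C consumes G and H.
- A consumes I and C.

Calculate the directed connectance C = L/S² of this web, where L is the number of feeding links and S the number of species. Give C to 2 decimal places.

The web has S = 14 species and L = 25 feeding links.
C = L / S² = 25 / 196 = 0.1276 ≈ 0.13.

C = 0.13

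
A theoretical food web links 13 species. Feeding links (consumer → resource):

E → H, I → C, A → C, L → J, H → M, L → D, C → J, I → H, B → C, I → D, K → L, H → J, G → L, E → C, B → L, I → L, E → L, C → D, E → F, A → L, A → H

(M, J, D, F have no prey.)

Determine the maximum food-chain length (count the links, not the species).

One longest chain: J → L → G.
It has 3 species and 2 links.

2 links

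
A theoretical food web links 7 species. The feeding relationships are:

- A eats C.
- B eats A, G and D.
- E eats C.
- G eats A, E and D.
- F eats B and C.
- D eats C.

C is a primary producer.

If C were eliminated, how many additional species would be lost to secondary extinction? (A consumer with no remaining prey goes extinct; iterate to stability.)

6

Remove C.
Round 1: E (all prey gone), A (all prey gone), D (all prey gone) → extinct.
Round 2: G (all prey gone) → extinct.
Round 3: B (all prey gone) → extinct.
Round 4: F (all prey gone) → extinct.
No further losses. Total secondary extinctions: 6.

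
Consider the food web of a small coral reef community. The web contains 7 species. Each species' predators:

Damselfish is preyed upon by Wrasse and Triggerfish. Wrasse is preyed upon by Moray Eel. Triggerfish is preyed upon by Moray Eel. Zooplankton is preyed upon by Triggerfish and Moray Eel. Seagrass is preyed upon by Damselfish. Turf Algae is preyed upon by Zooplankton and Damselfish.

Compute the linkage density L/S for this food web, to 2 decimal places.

There are L = 9 links among S = 7 species.
L/S = 9/7 = 1.2857 ≈ 1.29.

L/S = 1.29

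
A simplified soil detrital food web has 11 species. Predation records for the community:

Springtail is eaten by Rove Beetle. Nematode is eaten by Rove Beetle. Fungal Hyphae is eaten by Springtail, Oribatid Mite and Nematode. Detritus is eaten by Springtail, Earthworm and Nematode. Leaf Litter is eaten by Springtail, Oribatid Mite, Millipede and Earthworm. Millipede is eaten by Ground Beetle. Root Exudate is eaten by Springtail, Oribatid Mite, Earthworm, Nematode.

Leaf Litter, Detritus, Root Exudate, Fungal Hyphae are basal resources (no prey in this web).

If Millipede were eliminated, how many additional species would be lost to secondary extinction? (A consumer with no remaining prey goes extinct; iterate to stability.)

1

Remove Millipede.
Round 1: Ground Beetle (all prey gone) → extinct.
No further losses. Total secondary extinctions: 1.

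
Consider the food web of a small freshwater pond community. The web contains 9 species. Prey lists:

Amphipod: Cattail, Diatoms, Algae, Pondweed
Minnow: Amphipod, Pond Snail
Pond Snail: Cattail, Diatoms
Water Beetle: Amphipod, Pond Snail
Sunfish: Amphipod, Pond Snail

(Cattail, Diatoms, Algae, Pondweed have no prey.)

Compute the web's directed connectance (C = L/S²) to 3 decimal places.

The web has S = 9 species and L = 12 feeding links.
C = L / S² = 12 / 81 = 0.1481 ≈ 0.148.

C = 0.148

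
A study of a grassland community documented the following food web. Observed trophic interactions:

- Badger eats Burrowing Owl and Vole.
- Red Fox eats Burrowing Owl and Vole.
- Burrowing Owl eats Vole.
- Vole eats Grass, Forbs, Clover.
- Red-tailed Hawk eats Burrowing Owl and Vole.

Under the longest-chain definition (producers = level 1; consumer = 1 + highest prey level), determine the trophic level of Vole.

Grass is a producer → level 1.
Vole eats Grass (level 1); other prey at levels: Forbs 1, Clover 1 → level 2.

Trophic level 2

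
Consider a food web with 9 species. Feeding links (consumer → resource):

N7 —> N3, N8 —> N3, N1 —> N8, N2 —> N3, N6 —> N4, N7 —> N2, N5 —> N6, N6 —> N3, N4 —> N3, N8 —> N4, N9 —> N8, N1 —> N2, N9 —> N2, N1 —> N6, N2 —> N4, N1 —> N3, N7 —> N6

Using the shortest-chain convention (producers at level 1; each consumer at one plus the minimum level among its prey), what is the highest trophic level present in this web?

3

Producers (level 1): N3.
Following each consumer down to its lowest-level prey: N3 → N2 → N9 (levels 1 through 3).
All prey of N9 (N2 2, N8 2) are at level 2 or above, so N9 is at level 1 + 2 = 3.
Every consumer has at least one prey at level 2 or below, so none exceeds level 3.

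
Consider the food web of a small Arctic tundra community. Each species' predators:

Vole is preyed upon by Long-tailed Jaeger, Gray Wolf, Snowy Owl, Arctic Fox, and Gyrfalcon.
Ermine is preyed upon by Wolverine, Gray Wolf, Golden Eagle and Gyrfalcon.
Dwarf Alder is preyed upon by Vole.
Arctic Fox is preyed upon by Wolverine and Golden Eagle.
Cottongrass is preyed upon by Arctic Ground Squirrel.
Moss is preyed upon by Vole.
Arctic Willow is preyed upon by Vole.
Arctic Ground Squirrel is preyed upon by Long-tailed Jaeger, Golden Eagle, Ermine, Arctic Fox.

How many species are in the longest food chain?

4 species

One longest chain: Cottongrass → Arctic Ground Squirrel → Ermine → Gyrfalcon.
It has 4 species and 3 links.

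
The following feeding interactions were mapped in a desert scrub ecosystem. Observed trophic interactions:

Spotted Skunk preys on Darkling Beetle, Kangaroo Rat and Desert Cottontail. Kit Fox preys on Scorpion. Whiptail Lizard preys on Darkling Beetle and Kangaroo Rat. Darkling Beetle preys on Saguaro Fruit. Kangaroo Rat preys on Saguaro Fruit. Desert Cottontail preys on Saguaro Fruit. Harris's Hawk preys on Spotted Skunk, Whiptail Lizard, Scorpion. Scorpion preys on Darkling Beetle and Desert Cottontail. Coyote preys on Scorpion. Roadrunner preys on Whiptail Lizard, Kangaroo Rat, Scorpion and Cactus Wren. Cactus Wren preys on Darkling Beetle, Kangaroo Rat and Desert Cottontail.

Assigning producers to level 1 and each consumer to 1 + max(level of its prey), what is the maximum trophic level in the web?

4

Producers (level 1): Saguaro Fruit.
Saguaro Fruit → Darkling Beetle → Scorpion → Kit Fox gives Kit Fox level 4.
No species has a prey at level 4, so no species reaches level 5.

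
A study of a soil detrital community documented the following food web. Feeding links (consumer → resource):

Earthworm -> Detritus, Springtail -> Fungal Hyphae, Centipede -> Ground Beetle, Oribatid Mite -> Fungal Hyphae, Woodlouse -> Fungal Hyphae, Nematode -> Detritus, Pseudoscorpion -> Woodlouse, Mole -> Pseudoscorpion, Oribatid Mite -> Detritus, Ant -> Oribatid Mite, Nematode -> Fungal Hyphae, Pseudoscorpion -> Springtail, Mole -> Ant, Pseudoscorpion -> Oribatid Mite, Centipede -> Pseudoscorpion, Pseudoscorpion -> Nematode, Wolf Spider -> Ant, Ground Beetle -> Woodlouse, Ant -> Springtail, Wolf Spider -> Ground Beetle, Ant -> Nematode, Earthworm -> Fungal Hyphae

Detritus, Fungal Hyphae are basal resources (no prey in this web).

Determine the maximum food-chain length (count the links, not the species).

3 links

One longest chain: Fungal Hyphae → Springtail → Ant → Wolf Spider.
It has 4 species and 3 links.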